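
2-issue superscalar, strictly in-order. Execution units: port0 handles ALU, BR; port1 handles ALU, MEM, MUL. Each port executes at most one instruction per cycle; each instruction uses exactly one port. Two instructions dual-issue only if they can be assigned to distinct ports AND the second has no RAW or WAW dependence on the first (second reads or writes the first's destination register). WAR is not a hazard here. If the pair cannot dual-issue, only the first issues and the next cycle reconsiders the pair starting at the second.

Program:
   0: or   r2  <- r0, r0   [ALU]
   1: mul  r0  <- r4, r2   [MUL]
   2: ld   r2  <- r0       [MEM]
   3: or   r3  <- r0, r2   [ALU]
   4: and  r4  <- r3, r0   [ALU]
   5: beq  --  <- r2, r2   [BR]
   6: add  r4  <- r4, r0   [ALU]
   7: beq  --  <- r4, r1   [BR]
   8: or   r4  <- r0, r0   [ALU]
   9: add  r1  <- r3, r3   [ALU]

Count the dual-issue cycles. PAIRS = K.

PAIRS = 2

[0] i0  or  -- RAW r2
[1] i1  mul  -- no-port MUL/MEM
[2] i2  ld  -- RAW r2
[3] i3  or  -- RAW r3
[4] i4/i5  and beq  -- pair
[5] i6  add  -- RAW r4
[6] i7/i8  beq or  -- pair
[7] i9  add  -- tail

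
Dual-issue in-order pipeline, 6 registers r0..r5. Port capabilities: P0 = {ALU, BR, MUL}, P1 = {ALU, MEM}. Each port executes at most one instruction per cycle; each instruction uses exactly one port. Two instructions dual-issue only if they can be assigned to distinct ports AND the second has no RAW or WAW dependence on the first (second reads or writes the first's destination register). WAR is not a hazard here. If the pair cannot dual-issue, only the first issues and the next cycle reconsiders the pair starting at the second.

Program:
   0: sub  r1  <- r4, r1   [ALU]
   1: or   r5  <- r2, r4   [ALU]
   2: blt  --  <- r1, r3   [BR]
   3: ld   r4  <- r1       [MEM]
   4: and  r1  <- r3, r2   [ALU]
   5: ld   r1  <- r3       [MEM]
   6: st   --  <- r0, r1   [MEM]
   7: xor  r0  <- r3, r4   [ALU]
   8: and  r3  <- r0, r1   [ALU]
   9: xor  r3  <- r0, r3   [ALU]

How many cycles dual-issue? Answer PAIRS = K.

PAIRS = 3

0. sub;or @i0/i1  | pair
1. blt;ld @i2/i3  | pair
2. and @i4  | WAW r1
3. ld @i5  | no-port MEM/MEM
4. st;xor @i6/i7  | pair
5. and @i8  | RAW+WAW r3
6. xor @i9  | tail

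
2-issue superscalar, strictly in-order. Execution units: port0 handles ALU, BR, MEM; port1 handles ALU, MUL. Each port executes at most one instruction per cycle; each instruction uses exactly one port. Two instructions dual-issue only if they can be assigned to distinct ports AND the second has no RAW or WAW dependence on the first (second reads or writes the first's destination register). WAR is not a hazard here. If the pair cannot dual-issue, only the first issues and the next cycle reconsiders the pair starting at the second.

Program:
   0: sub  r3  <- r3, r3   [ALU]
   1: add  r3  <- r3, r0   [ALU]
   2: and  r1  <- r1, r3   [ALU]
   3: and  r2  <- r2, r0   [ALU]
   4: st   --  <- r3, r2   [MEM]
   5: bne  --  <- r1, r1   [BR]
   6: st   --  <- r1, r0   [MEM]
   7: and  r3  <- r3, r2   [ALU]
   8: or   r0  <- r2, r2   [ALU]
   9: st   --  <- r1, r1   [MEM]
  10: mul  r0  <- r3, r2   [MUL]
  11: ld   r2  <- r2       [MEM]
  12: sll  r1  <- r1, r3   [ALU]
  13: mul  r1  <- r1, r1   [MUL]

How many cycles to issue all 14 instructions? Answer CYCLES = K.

[0] i0  sub  -- RAW+WAW r3
[1] i1  add  -- RAW r3
[2] i2,i3  and;and  -- dual
[3] i4  st  -- no-port MEM/BR
[4] i5  bne  -- no-port BR/MEM
[5] i6,i7  st;and  -- dual
[6] i8,i9  or;st  -- dual
[7] i10,i11  mul;ld  -- dual
[8] i12  sll  -- RAW+WAW r1
[9] i13  mul  -- tail

CYCLES = 10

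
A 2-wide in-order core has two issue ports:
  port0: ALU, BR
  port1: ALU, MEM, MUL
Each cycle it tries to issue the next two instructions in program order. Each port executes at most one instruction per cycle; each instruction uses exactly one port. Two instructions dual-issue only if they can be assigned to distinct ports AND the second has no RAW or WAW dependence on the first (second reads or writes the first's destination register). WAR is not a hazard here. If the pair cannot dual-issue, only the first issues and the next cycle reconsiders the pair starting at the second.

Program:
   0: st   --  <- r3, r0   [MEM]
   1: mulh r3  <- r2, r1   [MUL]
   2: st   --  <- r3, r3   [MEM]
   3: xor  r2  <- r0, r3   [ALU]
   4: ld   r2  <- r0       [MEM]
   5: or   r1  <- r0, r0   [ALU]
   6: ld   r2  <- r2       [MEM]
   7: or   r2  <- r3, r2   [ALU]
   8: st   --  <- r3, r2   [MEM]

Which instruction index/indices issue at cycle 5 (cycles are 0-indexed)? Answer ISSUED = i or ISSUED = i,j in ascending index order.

c0: i0 st  no-port MEM/MUL
c1: i1 mulh  no-port MUL/MEM
c2: i2/i3 st+xor  2-wide
c3: i4/i5 ld+or  2-wide
c4: i6 ld  RAW+WAW r2
c5: i7 or  RAW r2
c6: i8 st  tail

ISSUED = 7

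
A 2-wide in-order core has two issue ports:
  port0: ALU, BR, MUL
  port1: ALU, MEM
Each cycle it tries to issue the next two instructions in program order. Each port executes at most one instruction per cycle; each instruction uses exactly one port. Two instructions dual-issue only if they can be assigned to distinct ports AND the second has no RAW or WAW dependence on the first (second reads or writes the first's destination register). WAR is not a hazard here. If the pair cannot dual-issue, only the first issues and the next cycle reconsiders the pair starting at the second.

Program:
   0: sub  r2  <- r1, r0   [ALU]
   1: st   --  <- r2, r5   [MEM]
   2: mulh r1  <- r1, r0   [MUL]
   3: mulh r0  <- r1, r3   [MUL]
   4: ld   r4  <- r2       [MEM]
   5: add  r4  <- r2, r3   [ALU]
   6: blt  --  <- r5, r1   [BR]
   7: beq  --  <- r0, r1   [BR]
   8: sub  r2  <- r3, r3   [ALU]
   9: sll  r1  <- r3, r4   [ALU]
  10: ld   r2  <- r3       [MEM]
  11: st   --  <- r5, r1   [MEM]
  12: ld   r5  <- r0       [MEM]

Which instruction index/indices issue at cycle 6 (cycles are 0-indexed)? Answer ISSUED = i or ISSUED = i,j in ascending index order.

ISSUED = 11

#0 head=0: sub.ALU i0 RAW r2
#1 head=1: st.MEM mulh.MUL i1,i2 dual
#2 head=3: mulh.MUL ld.MEM i3,i4 dual
#3 head=5: add.ALU blt.BR i5,i6 dual
#4 head=7: beq.BR sub.ALU i7,i8 dual
#5 head=9: sll.ALU ld.MEM i9,i10 dual
#6 head=11: st.MEM i11 no-port MEM/MEM
#7 head=12: ld.MEM i12 tail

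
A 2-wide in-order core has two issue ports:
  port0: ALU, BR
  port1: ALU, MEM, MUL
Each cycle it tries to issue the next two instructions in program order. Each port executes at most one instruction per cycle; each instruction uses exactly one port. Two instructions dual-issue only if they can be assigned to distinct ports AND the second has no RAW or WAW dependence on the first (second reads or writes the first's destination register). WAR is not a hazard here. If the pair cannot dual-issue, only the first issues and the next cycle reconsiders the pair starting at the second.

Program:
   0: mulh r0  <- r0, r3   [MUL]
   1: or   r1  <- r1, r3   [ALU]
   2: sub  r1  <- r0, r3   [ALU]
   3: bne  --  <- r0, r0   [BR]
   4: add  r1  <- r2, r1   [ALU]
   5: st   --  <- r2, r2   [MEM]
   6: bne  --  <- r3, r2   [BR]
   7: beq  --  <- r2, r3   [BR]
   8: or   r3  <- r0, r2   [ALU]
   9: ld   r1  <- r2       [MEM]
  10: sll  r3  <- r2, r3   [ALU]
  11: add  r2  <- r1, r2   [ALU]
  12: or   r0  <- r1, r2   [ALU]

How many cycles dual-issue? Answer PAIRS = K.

PAIRS = 5

0. mulh/or @i0/i1  | dual
1. sub/bne @i2/i3  | dual
2. add/st @i4/i5  | dual
3. bne @i6  | no-port BR/BR
4. beq/or @i7/i8  | dual
5. ld/sll @i9/i10  | dual
6. add @i11  | RAW r2
7. or @i12  | tail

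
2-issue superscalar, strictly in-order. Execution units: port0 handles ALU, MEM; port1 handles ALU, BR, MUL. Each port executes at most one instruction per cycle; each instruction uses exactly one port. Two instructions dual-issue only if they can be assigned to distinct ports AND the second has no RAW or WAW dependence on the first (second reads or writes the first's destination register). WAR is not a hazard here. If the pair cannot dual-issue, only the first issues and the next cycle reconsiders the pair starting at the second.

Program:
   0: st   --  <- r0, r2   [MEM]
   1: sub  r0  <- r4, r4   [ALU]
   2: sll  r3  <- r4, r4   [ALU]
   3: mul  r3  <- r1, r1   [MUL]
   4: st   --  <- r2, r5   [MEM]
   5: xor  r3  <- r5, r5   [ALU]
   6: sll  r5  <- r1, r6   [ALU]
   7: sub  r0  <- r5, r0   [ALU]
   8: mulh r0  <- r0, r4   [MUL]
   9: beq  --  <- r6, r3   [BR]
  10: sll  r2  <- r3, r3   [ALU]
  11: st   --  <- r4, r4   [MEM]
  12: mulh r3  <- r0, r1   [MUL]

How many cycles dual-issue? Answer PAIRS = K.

0. st sub @i0&i1  | 2-wide
1. sll @i2  | WAW r3
2. mul st @i3&i4  | 2-wide
3. xor sll @i5&i6  | 2-wide
4. sub @i7  | RAW+WAW r0
5. mulh @i8  | no-port MUL/BR
6. beq sll @i9&i10  | 2-wide
7. st mulh @i11&i12  | 2-wide

PAIRS = 5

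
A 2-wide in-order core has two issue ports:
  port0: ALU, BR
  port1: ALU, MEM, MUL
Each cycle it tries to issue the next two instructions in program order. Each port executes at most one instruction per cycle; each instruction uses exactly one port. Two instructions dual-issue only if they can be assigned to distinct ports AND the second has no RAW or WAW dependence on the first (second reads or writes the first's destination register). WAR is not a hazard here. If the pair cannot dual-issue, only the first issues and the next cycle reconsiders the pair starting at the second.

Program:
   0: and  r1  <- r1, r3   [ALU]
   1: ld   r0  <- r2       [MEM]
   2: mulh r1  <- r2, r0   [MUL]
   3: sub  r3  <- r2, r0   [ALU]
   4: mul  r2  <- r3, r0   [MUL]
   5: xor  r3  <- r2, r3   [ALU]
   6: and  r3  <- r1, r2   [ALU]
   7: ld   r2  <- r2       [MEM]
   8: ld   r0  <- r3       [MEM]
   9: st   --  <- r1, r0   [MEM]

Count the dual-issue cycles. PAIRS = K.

PAIRS = 3

[0] i0/i1  and/ld  -- pair
[1] i2/i3  mulh/sub  -- pair
[2] i4  mul  -- RAW r2
[3] i5  xor  -- WAW r3
[4] i6/i7  and/ld  -- pair
[5] i8  ld  -- no-port MEM/MEM
[6] i9  st  -- tail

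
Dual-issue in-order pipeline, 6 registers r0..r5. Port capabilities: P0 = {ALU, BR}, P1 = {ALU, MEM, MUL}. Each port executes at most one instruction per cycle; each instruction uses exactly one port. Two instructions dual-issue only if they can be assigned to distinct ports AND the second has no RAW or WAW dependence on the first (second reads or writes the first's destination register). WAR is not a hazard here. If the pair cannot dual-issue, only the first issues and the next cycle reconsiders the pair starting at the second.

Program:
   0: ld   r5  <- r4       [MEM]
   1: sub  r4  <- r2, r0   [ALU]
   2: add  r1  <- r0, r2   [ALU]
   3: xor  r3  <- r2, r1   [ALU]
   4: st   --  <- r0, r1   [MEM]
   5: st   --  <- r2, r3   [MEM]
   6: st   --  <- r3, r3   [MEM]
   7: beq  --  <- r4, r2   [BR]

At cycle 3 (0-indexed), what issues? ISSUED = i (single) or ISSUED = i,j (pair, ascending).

0. ld;sub @i0&i1  | 2-wide
1. add @i2  | RAW r1
2. xor;st @i3&i4  | 2-wide
3. st @i5  | no-port MEM/MEM
4. st;beq @i6&i7  | 2-wide

ISSUED = 5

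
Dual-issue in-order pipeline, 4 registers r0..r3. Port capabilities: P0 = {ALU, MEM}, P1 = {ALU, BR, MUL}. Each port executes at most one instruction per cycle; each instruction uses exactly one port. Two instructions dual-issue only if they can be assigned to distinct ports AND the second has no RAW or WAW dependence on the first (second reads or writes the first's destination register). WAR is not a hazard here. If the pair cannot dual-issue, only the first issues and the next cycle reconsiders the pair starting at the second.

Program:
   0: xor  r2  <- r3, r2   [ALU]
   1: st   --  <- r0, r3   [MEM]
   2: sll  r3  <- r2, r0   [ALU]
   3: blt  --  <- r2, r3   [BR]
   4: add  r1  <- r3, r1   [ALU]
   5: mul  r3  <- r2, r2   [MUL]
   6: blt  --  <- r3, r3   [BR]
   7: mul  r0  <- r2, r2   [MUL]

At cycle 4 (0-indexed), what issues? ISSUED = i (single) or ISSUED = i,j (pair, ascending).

ISSUED = 6

t=0 i0&i1:xor;st ; pair
t=1 i2:sll ; RAW r3
t=2 i3&i4:blt;add ; pair
t=3 i5:mul ; no-port MUL/BR
t=4 i6:blt ; no-port BR/MUL
t=5 i7:mul ; tail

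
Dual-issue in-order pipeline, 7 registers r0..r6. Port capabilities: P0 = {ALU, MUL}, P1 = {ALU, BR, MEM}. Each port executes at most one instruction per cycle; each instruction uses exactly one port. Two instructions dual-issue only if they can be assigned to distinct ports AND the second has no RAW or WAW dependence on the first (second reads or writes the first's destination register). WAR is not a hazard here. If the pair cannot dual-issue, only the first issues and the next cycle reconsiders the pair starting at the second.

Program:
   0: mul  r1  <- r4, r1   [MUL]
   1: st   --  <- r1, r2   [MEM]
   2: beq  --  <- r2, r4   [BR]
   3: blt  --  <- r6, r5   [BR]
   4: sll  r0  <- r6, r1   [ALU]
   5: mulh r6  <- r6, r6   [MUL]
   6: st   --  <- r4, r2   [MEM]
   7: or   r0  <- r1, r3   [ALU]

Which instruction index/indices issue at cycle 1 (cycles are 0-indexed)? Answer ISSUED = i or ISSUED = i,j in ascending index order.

[0] i0  mul.MUL  -- RAW r1
[1] i1  st.MEM  -- no-port MEM/BR
[2] i2  beq.BR  -- no-port BR/BR
[3] i3/i4  blt.BR/sll.ALU  -- 2-wide
[4] i5/i6  mulh.MUL/st.MEM  -- 2-wide
[5] i7  or.ALU  -- tail

ISSUED = 1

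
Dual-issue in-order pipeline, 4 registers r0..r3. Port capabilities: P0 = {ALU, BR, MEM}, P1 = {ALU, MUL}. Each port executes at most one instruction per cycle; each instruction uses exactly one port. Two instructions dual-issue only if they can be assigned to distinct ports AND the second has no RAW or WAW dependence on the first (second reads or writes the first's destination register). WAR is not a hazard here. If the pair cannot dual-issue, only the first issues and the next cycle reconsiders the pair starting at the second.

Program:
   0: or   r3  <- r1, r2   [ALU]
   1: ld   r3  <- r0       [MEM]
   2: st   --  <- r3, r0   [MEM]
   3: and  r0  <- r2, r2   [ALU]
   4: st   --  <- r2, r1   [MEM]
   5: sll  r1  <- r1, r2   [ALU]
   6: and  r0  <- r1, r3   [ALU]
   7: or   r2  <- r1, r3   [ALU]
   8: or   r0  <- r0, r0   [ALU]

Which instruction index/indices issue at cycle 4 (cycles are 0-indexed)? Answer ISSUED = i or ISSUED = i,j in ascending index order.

ISSUED = 6,7

#0 head=0: or i0 WAW r3
#1 head=1: ld i1 no-port MEM/MEM
#2 head=2: st and i2&i3 2-wide
#3 head=4: st sll i4&i5 2-wide
#4 head=6: and or i6&i7 2-wide
#5 head=8: or i8 tail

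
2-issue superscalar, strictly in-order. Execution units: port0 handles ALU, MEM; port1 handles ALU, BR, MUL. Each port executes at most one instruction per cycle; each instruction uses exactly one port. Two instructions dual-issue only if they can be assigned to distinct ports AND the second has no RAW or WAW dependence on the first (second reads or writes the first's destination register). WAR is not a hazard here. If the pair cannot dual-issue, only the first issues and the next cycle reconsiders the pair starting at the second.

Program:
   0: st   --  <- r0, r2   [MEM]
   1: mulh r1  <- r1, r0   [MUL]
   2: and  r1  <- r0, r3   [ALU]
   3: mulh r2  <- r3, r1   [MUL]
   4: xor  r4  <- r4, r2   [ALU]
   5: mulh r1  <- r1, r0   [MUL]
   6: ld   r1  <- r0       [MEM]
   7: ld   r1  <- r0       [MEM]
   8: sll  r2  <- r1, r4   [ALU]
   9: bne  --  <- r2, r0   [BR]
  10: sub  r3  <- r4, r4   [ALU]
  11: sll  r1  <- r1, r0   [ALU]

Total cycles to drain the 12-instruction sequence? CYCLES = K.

CYCLES = 9

  cy0 -> i0,i1 (st+mulh) dual
  cy1 -> i2 (and) RAW r1
  cy2 -> i3 (mulh) RAW r2
  cy3 -> i4,i5 (xor+mulh) dual
  cy4 -> i6 (ld) no-port MEM/MEM
  cy5 -> i7 (ld) RAW r1
  cy6 -> i8 (sll) RAW r2
  cy7 -> i9,i10 (bne+sub) dual
  cy8 -> i11 (sll) tail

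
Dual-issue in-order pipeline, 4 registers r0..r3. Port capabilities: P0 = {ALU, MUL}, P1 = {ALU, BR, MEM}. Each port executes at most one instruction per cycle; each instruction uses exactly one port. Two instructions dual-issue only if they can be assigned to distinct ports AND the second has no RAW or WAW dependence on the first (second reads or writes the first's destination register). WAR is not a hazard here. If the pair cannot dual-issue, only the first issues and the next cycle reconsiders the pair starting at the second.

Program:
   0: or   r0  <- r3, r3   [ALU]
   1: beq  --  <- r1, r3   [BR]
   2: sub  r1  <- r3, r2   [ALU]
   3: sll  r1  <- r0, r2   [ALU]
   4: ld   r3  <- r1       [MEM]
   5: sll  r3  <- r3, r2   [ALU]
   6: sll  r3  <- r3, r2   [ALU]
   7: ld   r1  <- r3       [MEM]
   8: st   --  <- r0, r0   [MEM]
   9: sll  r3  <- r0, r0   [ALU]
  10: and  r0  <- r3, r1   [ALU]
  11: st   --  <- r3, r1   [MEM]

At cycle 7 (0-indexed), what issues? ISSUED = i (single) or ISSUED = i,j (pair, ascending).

ISSUED = 8,9

t=0 i0+i1:or.ALU+beq.BR ; dual
t=1 i2:sub.ALU ; WAW r1
t=2 i3:sll.ALU ; RAW r1
t=3 i4:ld.MEM ; RAW+WAW r3
t=4 i5:sll.ALU ; RAW+WAW r3
t=5 i6:sll.ALU ; RAW r3
t=6 i7:ld.MEM ; no-port MEM/MEM
t=7 i8+i9:st.MEM+sll.ALU ; dual
t=8 i10+i11:and.ALU+st.MEM ; dual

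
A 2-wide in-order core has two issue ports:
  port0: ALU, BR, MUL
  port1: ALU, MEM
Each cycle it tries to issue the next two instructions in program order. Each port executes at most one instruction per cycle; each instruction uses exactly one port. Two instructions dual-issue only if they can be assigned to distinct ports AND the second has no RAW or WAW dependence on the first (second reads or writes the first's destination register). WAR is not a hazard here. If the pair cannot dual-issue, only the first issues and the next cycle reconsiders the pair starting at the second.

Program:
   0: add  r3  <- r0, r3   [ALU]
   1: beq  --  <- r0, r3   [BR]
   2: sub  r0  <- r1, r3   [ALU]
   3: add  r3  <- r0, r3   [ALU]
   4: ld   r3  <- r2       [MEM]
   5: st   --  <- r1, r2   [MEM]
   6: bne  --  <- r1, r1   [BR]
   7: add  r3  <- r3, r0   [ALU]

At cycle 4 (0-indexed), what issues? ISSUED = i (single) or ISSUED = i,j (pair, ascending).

ISSUED = 5,6

c0: i0 add.ALU  RAW r3
c1: i1&i2 beq.BR;sub.ALU  dual
c2: i3 add.ALU  WAW r3
c3: i4 ld.MEM  no-port MEM/MEM
c4: i5&i6 st.MEM;bne.BR  dual
c5: i7 add.ALU  tail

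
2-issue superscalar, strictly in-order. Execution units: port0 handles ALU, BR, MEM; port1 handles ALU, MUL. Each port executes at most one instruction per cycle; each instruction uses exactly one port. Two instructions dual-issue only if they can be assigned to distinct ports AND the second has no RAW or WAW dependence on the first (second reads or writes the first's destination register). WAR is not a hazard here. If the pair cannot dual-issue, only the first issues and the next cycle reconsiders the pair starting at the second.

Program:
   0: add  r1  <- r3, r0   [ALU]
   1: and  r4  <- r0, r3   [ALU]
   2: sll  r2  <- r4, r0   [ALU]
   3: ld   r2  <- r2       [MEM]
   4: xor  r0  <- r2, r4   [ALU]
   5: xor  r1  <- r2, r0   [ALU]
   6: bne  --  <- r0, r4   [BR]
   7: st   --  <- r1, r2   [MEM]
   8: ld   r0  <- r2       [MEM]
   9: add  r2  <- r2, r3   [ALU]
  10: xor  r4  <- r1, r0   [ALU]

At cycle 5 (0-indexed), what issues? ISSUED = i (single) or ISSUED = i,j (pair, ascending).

#0 head=0: add.ALU+and.ALU i0&i1 2-wide
#1 head=2: sll.ALU i2 RAW+WAW r2
#2 head=3: ld.MEM i3 RAW r2
#3 head=4: xor.ALU i4 RAW r0
#4 head=5: xor.ALU+bne.BR i5&i6 2-wide
#5 head=7: st.MEM i7 no-port MEM/MEM
#6 head=8: ld.MEM+add.ALU i8&i9 2-wide
#7 head=10: xor.ALU i10 tail

ISSUED = 7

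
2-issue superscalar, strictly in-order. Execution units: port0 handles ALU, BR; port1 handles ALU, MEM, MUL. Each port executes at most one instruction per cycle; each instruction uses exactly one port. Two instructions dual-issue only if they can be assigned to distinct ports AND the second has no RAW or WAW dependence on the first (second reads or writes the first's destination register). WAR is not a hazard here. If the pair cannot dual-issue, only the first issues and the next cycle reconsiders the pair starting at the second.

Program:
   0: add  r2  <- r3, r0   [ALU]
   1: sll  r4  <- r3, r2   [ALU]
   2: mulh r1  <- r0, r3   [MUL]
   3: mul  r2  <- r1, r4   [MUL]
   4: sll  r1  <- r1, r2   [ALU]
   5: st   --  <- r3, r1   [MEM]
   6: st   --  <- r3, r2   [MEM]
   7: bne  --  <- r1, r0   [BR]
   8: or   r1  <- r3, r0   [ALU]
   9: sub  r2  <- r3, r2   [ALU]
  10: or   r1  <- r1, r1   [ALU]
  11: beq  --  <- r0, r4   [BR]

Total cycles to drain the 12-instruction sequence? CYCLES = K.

CYCLES = 8

t=0 i0:add.ALU ; RAW r2
t=1 i1,i2:sll.ALU/mulh.MUL ; pair
t=2 i3:mul.MUL ; RAW r2
t=3 i4:sll.ALU ; RAW r1
t=4 i5:st.MEM ; no-port MEM/MEM
t=5 i6,i7:st.MEM/bne.BR ; pair
t=6 i8,i9:or.ALU/sub.ALU ; pair
t=7 i10,i11:or.ALU/beq.BR ; pair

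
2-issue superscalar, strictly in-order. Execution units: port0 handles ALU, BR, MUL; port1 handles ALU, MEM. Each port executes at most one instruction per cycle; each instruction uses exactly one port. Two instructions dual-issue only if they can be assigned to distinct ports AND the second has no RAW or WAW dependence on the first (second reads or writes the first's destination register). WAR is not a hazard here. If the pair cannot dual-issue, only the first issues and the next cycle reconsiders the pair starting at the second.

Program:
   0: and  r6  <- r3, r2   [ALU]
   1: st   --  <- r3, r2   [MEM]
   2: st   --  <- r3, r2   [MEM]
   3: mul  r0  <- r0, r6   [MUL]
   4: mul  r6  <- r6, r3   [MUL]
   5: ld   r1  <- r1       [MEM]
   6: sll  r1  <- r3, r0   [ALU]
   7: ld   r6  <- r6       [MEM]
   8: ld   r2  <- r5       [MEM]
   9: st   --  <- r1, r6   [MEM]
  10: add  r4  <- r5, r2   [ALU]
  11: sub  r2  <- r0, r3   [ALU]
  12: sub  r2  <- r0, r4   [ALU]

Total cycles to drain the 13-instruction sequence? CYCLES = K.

CYCLES = 8

[0] i0/i1  and/st  -- pair
[1] i2/i3  st/mul  -- pair
[2] i4/i5  mul/ld  -- pair
[3] i6/i7  sll/ld  -- pair
[4] i8  ld  -- no-port MEM/MEM
[5] i9/i10  st/add  -- pair
[6] i11  sub  -- WAW r2
[7] i12  sub  -- tail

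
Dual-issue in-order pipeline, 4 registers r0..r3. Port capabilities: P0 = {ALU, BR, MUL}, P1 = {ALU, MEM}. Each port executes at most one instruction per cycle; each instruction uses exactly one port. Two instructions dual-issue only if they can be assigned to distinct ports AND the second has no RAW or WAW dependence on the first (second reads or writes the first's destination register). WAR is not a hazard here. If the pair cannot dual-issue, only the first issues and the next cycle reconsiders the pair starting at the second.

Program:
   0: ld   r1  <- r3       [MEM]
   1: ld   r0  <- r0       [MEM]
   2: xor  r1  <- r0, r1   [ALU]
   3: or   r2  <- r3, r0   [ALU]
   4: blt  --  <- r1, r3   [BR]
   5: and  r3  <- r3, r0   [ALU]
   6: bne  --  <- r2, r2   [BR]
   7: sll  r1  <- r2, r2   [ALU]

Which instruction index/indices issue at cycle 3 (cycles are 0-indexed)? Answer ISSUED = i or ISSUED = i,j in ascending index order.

ISSUED = 4,5

[0] i0  ld.MEM  -- no-port MEM/MEM
[1] i1  ld.MEM  -- RAW r0
[2] i2+i3  xor.ALU or.ALU  -- pair
[3] i4+i5  blt.BR and.ALU  -- pair
[4] i6+i7  bne.BR sll.ALU  -- pair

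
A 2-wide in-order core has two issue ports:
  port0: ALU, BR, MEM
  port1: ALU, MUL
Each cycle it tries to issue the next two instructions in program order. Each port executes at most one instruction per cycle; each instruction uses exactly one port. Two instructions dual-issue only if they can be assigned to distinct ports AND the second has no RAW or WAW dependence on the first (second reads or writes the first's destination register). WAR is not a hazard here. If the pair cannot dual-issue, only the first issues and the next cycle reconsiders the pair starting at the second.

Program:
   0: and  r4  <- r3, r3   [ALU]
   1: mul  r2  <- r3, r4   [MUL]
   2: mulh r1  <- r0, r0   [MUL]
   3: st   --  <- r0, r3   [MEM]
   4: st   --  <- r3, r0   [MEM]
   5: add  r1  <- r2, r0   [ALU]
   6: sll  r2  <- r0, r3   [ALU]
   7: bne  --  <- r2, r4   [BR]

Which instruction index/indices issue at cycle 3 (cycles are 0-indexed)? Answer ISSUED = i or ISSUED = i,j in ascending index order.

c0: i0 and  RAW r4
c1: i1 mul  no-port MUL/MUL
c2: i2+i3 mulh/st  dual
c3: i4+i5 st/add  dual
c4: i6 sll  RAW r2
c5: i7 bne  tail

ISSUED = 4,5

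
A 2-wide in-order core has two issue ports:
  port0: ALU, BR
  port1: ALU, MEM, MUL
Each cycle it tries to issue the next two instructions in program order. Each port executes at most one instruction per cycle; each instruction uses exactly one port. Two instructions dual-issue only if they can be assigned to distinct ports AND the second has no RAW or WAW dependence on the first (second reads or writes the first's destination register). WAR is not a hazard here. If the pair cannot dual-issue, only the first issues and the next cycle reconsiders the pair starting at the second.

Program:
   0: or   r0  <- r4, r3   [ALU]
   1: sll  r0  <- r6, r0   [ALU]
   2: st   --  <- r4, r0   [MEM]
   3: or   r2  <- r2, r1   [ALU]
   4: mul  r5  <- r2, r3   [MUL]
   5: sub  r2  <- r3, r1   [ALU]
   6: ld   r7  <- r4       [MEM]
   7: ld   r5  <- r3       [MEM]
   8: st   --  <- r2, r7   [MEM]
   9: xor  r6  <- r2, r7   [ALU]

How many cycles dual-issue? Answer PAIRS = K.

PAIRS = 3

t=0 i0:or ; RAW+WAW r0
t=1 i1:sll ; RAW r0
t=2 i2+i3:st or ; pair
t=3 i4+i5:mul sub ; pair
t=4 i6:ld ; no-port MEM/MEM
t=5 i7:ld ; no-port MEM/MEM
t=6 i8+i9:st xor ; pair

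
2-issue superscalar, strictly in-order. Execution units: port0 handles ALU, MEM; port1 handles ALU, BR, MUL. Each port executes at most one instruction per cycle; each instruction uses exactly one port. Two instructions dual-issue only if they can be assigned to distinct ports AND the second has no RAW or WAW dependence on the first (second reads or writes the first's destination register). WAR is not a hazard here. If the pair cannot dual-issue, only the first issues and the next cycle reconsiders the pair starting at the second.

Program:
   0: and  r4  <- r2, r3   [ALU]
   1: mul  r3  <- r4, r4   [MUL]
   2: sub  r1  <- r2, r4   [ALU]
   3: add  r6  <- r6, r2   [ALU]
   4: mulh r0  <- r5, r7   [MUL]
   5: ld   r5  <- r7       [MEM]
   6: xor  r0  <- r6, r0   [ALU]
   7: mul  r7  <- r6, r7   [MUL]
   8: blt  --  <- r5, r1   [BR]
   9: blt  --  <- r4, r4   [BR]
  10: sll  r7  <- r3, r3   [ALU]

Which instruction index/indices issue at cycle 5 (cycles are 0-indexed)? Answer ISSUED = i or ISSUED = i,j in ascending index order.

ISSUED = 8

c0: i0 and  RAW r4
c1: i1&i2 mul+sub  pair
c2: i3&i4 add+mulh  pair
c3: i5&i6 ld+xor  pair
c4: i7 mul  no-port MUL/BR
c5: i8 blt  no-port BR/BR
c6: i9&i10 blt+sll  pair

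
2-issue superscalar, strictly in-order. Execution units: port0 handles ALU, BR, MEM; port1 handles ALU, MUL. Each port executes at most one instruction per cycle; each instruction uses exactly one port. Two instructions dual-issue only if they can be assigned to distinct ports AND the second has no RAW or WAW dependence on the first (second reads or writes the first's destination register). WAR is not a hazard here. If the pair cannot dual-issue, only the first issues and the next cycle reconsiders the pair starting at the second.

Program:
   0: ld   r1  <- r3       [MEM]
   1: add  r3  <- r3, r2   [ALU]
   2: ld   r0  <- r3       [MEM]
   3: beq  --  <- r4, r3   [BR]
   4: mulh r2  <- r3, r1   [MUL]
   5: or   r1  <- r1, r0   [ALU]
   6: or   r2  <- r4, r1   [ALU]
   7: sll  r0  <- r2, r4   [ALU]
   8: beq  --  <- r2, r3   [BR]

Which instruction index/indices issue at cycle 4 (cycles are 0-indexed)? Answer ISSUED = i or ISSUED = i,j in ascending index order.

ISSUED = 6

t=0 i0/i1:ld+add ; dual
t=1 i2:ld ; no-port MEM/BR
t=2 i3/i4:beq+mulh ; dual
t=3 i5:or ; RAW r1
t=4 i6:or ; RAW r2
t=5 i7/i8:sll+beq ; dual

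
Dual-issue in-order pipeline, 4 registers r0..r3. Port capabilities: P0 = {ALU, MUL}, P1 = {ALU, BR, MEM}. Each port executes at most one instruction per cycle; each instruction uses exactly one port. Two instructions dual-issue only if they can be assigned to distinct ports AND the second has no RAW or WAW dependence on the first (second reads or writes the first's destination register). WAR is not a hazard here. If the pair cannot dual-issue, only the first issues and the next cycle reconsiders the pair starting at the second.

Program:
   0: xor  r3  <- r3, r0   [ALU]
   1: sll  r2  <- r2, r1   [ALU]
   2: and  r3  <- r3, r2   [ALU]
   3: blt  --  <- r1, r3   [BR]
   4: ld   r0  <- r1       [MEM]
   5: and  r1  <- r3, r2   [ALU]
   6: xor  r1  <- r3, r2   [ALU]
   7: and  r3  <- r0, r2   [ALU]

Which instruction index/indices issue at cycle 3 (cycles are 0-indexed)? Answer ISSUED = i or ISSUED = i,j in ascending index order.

0. xor/sll @i0+i1  | pair
1. and @i2  | RAW r3
2. blt @i3  | no-port BR/MEM
3. ld/and @i4+i5  | pair
4. xor/and @i6+i7  | pair

ISSUED = 4,5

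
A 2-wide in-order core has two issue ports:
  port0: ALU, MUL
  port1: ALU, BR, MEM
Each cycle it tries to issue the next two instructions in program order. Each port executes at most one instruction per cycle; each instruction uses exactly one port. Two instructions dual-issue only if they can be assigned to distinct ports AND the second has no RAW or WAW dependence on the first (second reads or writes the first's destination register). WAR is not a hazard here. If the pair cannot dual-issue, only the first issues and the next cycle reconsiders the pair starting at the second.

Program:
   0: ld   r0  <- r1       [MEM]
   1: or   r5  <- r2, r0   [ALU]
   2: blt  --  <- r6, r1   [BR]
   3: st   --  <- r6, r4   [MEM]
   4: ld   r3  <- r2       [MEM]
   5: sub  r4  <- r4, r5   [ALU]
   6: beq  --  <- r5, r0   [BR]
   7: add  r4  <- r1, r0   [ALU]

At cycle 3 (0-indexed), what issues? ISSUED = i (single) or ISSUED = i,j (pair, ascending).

ISSUED = 4,5

t=0 i0:ld ; RAW r0
t=1 i1,i2:or;blt ; dual
t=2 i3:st ; no-port MEM/MEM
t=3 i4,i5:ld;sub ; dual
t=4 i6,i7:beq;add ; dual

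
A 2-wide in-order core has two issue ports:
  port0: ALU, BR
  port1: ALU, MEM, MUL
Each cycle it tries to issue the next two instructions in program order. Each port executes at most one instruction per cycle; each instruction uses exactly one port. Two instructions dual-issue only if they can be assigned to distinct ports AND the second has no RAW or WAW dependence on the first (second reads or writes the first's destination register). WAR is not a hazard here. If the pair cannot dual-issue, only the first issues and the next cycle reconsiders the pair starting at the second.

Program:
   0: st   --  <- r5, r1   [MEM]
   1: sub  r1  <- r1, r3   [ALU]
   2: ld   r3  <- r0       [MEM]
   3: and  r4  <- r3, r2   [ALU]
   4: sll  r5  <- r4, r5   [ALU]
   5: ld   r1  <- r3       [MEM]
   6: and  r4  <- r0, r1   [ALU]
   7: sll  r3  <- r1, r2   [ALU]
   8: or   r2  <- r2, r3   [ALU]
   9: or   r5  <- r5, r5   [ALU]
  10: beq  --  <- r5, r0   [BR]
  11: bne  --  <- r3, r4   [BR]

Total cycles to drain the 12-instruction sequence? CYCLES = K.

CYCLES = 8

  cy0 -> i0+i1 (st.MEM;sub.ALU) pair
  cy1 -> i2 (ld.MEM) RAW r3
  cy2 -> i3 (and.ALU) RAW r4
  cy3 -> i4+i5 (sll.ALU;ld.MEM) pair
  cy4 -> i6+i7 (and.ALU;sll.ALU) pair
  cy5 -> i8+i9 (or.ALU;or.ALU) pair
  cy6 -> i10 (beq.BR) no-port BR/BR
  cy7 -> i11 (bne.BR) tail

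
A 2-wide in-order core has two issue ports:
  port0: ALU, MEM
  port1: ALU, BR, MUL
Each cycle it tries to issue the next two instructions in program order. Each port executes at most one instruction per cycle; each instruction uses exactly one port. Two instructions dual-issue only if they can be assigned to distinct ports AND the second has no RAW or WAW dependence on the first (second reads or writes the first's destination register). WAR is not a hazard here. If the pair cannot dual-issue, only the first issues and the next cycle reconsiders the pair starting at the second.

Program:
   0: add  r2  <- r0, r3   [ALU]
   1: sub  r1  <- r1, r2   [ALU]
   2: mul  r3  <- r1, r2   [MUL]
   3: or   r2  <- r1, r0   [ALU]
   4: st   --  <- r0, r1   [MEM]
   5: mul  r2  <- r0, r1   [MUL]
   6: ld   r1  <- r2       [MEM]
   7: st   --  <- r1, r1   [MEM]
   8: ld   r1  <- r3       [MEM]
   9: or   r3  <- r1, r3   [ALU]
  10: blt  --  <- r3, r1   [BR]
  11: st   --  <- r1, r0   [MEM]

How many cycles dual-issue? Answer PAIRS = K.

[0] i0  add  -- RAW r2
[1] i1  sub  -- RAW r1
[2] i2&i3  mul;or  -- pair
[3] i4&i5  st;mul  -- pair
[4] i6  ld  -- no-port MEM/MEM
[5] i7  st  -- no-port MEM/MEM
[6] i8  ld  -- RAW r1
[7] i9  or  -- RAW r3
[8] i10&i11  blt;st  -- pair

PAIRS = 3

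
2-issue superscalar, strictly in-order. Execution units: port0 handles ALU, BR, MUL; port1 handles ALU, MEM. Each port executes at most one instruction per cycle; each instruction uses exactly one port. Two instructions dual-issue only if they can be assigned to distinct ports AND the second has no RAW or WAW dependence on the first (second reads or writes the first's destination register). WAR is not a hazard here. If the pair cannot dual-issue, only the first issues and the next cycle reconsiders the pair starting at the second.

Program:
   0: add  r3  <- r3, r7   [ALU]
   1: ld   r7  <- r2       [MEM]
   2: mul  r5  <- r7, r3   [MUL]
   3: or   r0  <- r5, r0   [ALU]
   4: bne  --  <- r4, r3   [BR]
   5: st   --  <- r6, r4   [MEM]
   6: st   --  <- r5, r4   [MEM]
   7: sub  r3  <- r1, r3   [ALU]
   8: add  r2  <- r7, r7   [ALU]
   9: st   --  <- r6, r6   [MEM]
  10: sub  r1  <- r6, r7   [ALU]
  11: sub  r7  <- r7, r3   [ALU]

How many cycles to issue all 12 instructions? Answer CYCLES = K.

CYCLES = 7

#0 head=0: add/ld i0&i1 dual
#1 head=2: mul i2 RAW r5
#2 head=3: or/bne i3&i4 dual
#3 head=5: st i5 no-port MEM/MEM
#4 head=6: st/sub i6&i7 dual
#5 head=8: add/st i8&i9 dual
#6 head=10: sub/sub i10&i11 dual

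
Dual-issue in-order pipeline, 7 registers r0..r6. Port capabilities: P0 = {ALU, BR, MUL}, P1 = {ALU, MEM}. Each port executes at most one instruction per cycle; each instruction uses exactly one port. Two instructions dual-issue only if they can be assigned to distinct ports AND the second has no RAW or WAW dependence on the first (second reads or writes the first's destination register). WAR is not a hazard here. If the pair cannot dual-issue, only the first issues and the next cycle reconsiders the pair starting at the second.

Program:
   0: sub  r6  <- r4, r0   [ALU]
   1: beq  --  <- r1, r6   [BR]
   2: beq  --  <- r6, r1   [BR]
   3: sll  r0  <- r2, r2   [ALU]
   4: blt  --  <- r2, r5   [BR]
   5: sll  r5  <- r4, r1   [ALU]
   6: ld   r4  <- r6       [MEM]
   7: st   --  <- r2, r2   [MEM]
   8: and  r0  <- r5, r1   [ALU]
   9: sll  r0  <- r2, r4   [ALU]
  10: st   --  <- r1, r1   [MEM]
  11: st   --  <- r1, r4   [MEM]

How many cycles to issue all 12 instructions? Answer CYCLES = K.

CYCLES = 8

  cy0 -> i0 (sub.ALU) RAW r6
  cy1 -> i1 (beq.BR) no-port BR/BR
  cy2 -> i2&i3 (beq.BR sll.ALU) 2-wide
  cy3 -> i4&i5 (blt.BR sll.ALU) 2-wide
  cy4 -> i6 (ld.MEM) no-port MEM/MEM
  cy5 -> i7&i8 (st.MEM and.ALU) 2-wide
  cy6 -> i9&i10 (sll.ALU st.MEM) 2-wide
  cy7 -> i11 (st.MEM) tail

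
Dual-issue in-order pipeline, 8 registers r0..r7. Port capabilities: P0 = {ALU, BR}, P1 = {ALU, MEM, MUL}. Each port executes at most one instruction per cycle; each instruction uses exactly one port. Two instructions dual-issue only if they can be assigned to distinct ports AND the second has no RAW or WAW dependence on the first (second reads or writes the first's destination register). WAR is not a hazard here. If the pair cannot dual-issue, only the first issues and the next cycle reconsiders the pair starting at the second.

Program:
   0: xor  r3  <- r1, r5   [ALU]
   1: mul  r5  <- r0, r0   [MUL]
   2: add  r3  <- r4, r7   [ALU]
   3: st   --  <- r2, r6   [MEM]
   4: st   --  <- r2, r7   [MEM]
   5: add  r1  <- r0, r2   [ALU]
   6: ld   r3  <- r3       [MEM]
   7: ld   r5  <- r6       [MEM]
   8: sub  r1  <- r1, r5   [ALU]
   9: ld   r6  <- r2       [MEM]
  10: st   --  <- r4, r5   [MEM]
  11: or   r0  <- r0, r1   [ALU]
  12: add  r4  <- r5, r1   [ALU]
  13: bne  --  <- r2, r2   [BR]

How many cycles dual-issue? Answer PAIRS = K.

#0 head=0: xor.ALU;mul.MUL i0/i1 pair
#1 head=2: add.ALU;st.MEM i2/i3 pair
#2 head=4: st.MEM;add.ALU i4/i5 pair
#3 head=6: ld.MEM i6 no-port MEM/MEM
#4 head=7: ld.MEM i7 RAW r5
#5 head=8: sub.ALU;ld.MEM i8/i9 pair
#6 head=10: st.MEM;or.ALU i10/i11 pair
#7 head=12: add.ALU;bne.BR i12/i13 pair

PAIRS = 6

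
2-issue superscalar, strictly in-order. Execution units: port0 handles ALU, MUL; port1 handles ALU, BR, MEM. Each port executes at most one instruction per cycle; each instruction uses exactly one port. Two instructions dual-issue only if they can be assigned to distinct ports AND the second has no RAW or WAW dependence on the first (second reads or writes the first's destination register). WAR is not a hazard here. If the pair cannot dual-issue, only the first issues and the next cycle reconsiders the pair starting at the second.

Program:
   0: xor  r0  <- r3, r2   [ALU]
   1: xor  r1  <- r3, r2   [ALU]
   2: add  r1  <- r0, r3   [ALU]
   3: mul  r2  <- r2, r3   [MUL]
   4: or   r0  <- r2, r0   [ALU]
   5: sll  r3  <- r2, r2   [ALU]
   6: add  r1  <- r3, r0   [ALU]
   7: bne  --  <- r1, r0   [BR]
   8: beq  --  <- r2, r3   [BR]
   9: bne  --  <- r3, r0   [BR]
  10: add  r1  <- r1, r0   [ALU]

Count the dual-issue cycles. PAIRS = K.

PAIRS = 4

t=0 i0,i1:xor.ALU xor.ALU ; pair
t=1 i2,i3:add.ALU mul.MUL ; pair
t=2 i4,i5:or.ALU sll.ALU ; pair
t=3 i6:add.ALU ; RAW r1
t=4 i7:bne.BR ; no-port BR/BR
t=5 i8:beq.BR ; no-port BR/BR
t=6 i9,i10:bne.BR add.ALU ; pair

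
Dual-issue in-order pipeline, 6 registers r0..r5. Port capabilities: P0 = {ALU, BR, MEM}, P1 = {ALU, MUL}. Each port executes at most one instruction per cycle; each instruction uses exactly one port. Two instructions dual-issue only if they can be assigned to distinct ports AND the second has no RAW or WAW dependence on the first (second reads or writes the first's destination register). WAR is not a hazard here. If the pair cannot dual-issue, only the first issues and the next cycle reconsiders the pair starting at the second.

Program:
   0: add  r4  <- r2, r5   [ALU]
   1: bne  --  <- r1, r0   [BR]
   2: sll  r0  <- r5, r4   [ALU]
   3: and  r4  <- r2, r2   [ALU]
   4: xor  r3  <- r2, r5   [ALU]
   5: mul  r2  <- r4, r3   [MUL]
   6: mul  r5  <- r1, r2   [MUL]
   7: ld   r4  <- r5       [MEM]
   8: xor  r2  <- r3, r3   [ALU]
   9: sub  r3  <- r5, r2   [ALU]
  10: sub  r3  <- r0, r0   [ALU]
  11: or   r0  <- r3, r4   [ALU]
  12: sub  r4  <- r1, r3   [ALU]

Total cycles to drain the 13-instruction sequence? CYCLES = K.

t=0 i0,i1:add bne ; dual
t=1 i2,i3:sll and ; dual
t=2 i4:xor ; RAW r3
t=3 i5:mul ; no-port MUL/MUL
t=4 i6:mul ; RAW r5
t=5 i7,i8:ld xor ; dual
t=6 i9:sub ; WAW r3
t=7 i10:sub ; RAW r3
t=8 i11,i12:or sub ; dual

CYCLES = 9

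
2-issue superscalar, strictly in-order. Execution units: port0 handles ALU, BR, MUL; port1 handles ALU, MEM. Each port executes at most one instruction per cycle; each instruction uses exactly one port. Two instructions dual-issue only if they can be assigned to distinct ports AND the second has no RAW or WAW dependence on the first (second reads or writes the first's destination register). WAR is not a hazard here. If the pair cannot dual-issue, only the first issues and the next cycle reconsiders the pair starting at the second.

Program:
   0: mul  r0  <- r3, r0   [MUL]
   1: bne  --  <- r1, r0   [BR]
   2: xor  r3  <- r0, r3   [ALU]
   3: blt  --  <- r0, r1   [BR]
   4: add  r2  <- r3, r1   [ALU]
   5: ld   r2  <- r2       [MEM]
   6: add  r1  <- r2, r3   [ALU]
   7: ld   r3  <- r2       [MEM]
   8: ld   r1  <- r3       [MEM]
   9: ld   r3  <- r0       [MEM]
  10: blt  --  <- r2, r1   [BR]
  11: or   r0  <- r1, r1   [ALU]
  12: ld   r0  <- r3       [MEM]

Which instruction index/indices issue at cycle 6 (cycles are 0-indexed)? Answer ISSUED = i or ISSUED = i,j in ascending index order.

ISSUED = 9,10

[0] i0  mul.MUL  -- no-port MUL/BR
[1] i1,i2  bne.BR;xor.ALU  -- dual
[2] i3,i4  blt.BR;add.ALU  -- dual
[3] i5  ld.MEM  -- RAW r2
[4] i6,i7  add.ALU;ld.MEM  -- dual
[5] i8  ld.MEM  -- no-port MEM/MEM
[6] i9,i10  ld.MEM;blt.BR  -- dual
[7] i11  or.ALU  -- WAW r0
[8] i12  ld.MEM  -- tail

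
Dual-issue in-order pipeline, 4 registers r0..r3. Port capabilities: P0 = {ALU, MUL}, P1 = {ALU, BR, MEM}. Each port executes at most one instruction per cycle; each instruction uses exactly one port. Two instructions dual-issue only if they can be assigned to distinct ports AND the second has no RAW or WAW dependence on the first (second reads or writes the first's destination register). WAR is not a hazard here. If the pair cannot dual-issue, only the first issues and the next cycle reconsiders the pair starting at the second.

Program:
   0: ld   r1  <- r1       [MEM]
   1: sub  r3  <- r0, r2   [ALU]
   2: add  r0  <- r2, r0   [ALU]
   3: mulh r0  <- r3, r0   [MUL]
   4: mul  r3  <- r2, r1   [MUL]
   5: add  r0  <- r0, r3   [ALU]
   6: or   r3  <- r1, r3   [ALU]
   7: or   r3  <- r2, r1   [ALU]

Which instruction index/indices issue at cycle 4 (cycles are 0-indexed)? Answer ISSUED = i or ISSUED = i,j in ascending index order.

[0] i0&i1  ld.MEM sub.ALU  -- pair
[1] i2  add.ALU  -- RAW+WAW r0
[2] i3  mulh.MUL  -- no-port MUL/MUL
[3] i4  mul.MUL  -- RAW r3
[4] i5&i6  add.ALU or.ALU  -- pair
[5] i7  or.ALU  -- tail

ISSUED = 5,6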